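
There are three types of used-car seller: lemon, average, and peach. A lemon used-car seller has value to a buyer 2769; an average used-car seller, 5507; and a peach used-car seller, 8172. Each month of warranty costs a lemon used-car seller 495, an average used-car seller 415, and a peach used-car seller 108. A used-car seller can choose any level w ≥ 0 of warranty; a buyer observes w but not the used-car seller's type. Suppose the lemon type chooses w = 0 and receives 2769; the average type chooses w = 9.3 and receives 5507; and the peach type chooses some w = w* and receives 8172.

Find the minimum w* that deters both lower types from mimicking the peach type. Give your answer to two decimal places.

15.72

Average type (on-path payoff 5507 − 415×9.3 = 1647.5) won't mimic when 1647.5 ≥ 8172 − 415·w*, i.e. w* ≥ 15.72.
Lemon type (on-path payoff 2769) won't mimic when 2769 ≥ 8172 − 495·w*, i.e. w* ≥ 10.92.
Both must hold, so w* = max(10.92, 15.72) = 15.72. The average type's constraint binds.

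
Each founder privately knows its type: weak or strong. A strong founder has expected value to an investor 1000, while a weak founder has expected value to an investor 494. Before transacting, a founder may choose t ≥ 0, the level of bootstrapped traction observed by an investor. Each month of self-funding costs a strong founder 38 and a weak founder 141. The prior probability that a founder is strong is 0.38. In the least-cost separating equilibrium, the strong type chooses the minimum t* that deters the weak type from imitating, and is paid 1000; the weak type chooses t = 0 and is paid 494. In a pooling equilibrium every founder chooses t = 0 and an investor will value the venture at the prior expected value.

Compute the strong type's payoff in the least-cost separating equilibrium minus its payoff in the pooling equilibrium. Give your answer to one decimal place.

Least-cost separating signal: t* solves 494 = 1000 − 141·t*, so t* = (1000 − 494)/141 ≈ 3.5887.
Strong type's separating payoff: 1000 − 38 × t* = 1000 − 38 × (1000 − 494)/141 = 1000 − 19228/141 ≈ 863.631.
Pooling payoff: 0.38 × 1000 + 0.62 × 494 = 686.28.
Difference: 863.631 − 686.28 = 177.351, i.e. 177.4 to one decimal place.
The strong type prefers to separate.

177.4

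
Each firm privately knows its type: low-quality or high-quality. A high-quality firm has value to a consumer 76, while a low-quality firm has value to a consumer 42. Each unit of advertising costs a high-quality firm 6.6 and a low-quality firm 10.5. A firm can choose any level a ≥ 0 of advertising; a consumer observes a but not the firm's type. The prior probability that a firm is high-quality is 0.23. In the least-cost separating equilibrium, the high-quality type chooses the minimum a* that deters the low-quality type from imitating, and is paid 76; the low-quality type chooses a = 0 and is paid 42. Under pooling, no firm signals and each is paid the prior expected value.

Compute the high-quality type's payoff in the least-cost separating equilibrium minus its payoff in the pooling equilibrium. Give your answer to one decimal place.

4.8

Least-cost separating signal: a* solves 42 = 76 − 10.5·a*, so a* = (76 − 42)/10.5 ≈ 3.2381.
High-quality type's separating payoff: 76 − 6.6 × a* = 76 − 6.6 × (76 − 42)/10.5 = 76 − 224.4/10.5 ≈ 54.629.
Pooling payoff: 0.23 × 76 + 0.77 × 42 = 49.82.
Difference: 54.629 − 49.82 = 4.809, i.e. 4.8 to one decimal place.
The high-quality type prefers to separate.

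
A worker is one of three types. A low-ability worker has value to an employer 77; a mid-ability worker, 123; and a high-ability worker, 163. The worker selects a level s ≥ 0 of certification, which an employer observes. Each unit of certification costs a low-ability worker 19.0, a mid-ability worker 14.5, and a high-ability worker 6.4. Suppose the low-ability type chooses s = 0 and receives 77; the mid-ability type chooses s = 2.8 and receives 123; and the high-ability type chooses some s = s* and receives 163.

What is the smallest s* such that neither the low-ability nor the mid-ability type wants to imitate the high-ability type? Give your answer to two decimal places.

5.56

Mid-ability type (on-path payoff 123 − 14.5×2.8 = 82.4) won't mimic when 82.4 ≥ 163 − 14.5·s*, i.e. s* ≥ 5.56.
Low-ability type (on-path payoff 77) won't mimic when 77 ≥ 163 − 19.0·s*, i.e. s* ≥ 4.53.
Both must hold, so s* = max(4.53, 5.56) = 5.56. The mid-ability type's constraint binds.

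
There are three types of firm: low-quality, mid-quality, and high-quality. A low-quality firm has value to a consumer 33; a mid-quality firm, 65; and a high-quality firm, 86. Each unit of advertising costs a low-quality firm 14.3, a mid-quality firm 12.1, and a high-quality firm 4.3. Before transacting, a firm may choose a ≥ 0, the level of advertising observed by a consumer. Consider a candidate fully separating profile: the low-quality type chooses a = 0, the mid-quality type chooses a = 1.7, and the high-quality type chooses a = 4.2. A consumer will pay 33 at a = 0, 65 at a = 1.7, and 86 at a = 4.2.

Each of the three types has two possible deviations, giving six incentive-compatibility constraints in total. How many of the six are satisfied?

Low-quality (own payoff 33): to a=1.7 gives 65 − 14.3×1.7 = 40.69 → profitable ✗; to a=4.2 gives 86 − 14.3×4.2 = 25.94 → no gain ✓.
High-quality (own payoff 86 − 4.3×4.2 = 67.94): to a=0 gives 33 → no gain ✓; to a=1.7 gives 65 − 4.3×1.7 = 57.69 → no gain ✓.
Mid-quality (own payoff 65 − 12.1×1.7 = 44.43): to a=0 gives 33 → no gain ✓; to a=4.2 gives 86 − 12.1×4.2 = 35.18 → no gain ✓.
5 of the 6 constraints hold; not an equilibrium.

5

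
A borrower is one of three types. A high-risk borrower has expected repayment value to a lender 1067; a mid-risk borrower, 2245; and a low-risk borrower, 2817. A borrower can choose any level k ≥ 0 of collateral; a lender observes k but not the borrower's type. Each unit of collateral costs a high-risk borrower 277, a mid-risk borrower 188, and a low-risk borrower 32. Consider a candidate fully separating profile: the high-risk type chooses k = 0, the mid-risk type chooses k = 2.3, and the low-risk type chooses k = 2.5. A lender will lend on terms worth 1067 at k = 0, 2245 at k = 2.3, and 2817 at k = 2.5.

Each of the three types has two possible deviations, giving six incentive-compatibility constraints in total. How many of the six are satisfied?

3

High-risk (own payoff 1067): to k=2.3 gives 2245 − 277×2.3 = 1607.9 → profitable ✗; to k=2.5 gives 2817 − 277×2.5 = 2124.5 → profitable ✗.
Mid-risk (own payoff 2245 − 188×2.3 = 1812.6): to k=0 gives 1067 → no gain ✓; to k=2.5 gives 2817 − 188×2.5 = 2347 → profitable ✗.
Low-risk (own payoff 2817 − 32×2.5 = 2737): to k=0 gives 1067 → no gain ✓; to k=2.3 gives 2245 − 32×2.3 = 2171.4 → no gain ✓.
3 of the 6 constraints hold; not an equilibrium.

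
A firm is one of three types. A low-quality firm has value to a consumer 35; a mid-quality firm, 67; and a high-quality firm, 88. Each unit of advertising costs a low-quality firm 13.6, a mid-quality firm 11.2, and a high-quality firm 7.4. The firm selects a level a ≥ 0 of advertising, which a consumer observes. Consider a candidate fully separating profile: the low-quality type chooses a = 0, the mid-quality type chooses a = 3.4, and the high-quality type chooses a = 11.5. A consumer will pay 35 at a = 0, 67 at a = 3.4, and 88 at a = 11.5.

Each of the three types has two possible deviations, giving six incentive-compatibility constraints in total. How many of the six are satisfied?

3

High-quality (own payoff 88 − 7.4×11.5 = 2.9): to a=0 gives 35 → profitable ✗; to a=3.4 gives 67 − 7.4×3.4 = 41.84 → profitable ✗.
Low-quality (own payoff 35): to a=3.4 gives 67 − 13.6×3.4 = 20.76 → no gain ✓; to a=11.5 gives 88 − 13.6×11.5 = -68.4 → no gain ✓.
Mid-quality (own payoff 67 − 11.2×3.4 = 28.92): to a=0 gives 35 → profitable ✗; to a=11.5 gives 88 − 11.2×11.5 = -40.8 → no gain ✓.
3 of the 6 constraints hold; not an equilibrium.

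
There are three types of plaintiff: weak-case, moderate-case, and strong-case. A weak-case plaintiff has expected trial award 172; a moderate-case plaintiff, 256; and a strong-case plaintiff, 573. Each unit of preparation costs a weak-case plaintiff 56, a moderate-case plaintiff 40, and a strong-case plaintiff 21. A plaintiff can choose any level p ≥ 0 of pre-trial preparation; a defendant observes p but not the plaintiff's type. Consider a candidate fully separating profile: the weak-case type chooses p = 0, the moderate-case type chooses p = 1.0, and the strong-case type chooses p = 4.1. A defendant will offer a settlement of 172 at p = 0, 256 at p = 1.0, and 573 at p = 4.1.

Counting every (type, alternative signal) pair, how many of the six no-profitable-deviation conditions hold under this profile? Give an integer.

Strong-case (own payoff 573 − 21×4.1 = 486.9): to p=0 gives 172 → no gain ✓; to p=1.0 gives 256 − 21×1.0 = 235 → no gain ✓.
Weak-case (own payoff 172): to p=1.0 gives 256 − 56×1.0 = 200 → profitable ✗; to p=4.1 gives 573 − 56×4.1 = 343.4 → profitable ✗.
Moderate-case (own payoff 256 − 40×1.0 = 216): to p=0 gives 172 → no gain ✓; to p=4.1 gives 573 − 40×4.1 = 409 → profitable ✗.
3 of the 6 constraints hold; not an equilibrium.

3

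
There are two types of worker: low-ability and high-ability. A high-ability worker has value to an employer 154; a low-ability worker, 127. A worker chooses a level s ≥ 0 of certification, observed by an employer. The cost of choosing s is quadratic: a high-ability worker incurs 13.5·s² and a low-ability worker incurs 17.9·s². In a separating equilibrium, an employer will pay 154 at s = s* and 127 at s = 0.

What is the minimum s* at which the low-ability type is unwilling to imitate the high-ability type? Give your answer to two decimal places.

The low-ability type at s = 0 receives 127; imitating at s* yields 154 − 17.9·s*².
Indifference: 127 = 154 − 17.9·s*², so s*² = (154 − 127) / 17.9 ≈ 1.5084.
s* = √1.5084 ≈ 1.23.

1.23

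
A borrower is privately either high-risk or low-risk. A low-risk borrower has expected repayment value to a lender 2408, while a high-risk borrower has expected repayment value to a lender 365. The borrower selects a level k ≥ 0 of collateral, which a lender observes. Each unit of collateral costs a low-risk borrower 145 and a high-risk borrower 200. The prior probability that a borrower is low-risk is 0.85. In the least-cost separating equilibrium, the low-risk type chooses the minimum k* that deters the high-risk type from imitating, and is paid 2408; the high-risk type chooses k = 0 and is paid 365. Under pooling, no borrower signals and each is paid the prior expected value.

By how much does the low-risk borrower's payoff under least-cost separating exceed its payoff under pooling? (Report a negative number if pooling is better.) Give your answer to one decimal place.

-1174.7

Least-cost separating signal: k* solves 365 = 2408 − 200·k*, so k* = (2408 − 365)/200 = 10.215.
Low-risk type's separating payoff: 2408 − 145 × k* = 2408 − 145 × (2408 − 365)/200 = 2408 − 296235/200 = 926.825.
Pooling payoff: 0.85 × 2408 + 0.15 × 365 = 2101.55.
Difference: 926.825 − 2101.55 = -1174.725, i.e. -1174.7 to one decimal place.
The low-risk type would prefer the pooling outcome.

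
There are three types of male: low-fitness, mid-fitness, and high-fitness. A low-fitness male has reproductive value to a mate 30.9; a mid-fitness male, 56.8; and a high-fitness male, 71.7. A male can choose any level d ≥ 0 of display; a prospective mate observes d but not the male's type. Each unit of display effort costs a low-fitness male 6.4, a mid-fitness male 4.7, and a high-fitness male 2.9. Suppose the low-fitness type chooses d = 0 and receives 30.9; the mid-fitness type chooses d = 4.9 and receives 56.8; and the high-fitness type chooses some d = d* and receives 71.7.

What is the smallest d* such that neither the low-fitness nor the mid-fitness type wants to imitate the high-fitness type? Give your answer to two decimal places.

Mid-fitness type (on-path payoff 56.8 − 4.7×4.9 = 33.77) won't mimic when 33.77 ≥ 71.7 − 4.7·d*, i.e. d* ≥ 8.07.
Low-fitness type (on-path payoff 30.9) won't mimic when 30.9 ≥ 71.7 − 6.4·d*, i.e. d* ≥ 6.38.
Both must hold, so d* = max(6.38, 8.07) = 8.07. The mid-fitness type's constraint binds.

8.07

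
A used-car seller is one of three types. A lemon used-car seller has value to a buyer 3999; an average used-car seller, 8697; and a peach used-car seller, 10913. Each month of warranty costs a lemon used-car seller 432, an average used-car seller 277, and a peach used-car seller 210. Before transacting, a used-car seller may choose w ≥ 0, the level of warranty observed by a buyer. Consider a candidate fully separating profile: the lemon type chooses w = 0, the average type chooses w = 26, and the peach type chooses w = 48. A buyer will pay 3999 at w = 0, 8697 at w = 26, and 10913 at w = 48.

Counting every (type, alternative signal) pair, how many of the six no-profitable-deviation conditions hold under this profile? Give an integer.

Lemon (own payoff 3999): to w=26 gives 8697 − 432×26 = -2535 → no gain ✓; to w=48 gives 10913 − 432×48 = -9823 → no gain ✓.
Average (own payoff 8697 − 277×26 = 1495): to w=0 gives 3999 → profitable ✗; to w=48 gives 10913 − 277×48 = -2383 → no gain ✓.
Peach (own payoff 10913 − 210×48 = 833): to w=0 gives 3999 → profitable ✗; to w=26 gives 8697 − 210×26 = 3237 → profitable ✗.
3 of the 6 constraints hold; not an equilibrium.

3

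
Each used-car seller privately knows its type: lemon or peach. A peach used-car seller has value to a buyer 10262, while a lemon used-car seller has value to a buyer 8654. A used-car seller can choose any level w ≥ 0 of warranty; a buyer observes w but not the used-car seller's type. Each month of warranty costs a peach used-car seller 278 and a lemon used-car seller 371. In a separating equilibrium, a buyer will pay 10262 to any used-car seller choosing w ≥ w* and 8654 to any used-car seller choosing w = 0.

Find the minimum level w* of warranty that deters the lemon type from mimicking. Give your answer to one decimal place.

4.3

A lemon used-car seller choosing w = 0 receives 8654.
Imitating at w* instead would pay 10262 at cost 371·w*, netting 10262 − 371·w*.
Indifference: 8654 = 10262 − 371·w*, so w* = (10262 − 8654) / 371 ≈ 4.3.
At w* the lemon type's incentive constraint just binds; the peach type strictly prefers w* since its per-unit cost is lower.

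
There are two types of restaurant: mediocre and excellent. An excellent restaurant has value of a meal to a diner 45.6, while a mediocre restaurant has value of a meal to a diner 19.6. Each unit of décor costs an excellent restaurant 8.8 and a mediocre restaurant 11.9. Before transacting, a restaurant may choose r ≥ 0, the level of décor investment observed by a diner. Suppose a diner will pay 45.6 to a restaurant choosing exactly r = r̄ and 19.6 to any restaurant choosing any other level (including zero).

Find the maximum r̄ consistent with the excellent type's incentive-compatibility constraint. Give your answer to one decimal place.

Choosing r̄ yields the excellent type 45.6 − 8.8·r̄; choosing zero yields 19.6.
The excellent type is indifferent at 45.6 − 8.8·r̄ = 19.6, i.e. r̄ = (45.6 − 19.6) / 8.8 ≈ 3.0.
For any r̄ above 3.0 the excellent type would rather pool at zero, so separation collapses.

3.0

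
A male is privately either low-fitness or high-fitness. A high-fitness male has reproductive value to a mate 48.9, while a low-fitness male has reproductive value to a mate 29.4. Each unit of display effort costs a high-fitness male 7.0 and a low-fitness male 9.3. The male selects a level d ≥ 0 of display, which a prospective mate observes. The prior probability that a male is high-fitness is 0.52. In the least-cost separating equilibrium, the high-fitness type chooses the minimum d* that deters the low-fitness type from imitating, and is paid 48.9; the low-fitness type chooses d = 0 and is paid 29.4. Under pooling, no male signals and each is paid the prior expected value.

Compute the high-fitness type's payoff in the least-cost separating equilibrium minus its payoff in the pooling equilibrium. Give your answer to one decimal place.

Least-cost separating signal: d* solves 29.4 = 48.9 − 9.3·d*, so d* = (48.9 − 29.4)/9.3 ≈ 2.0968.
High-fitness type's separating payoff: 48.9 − 7.0 × d* = 48.9 − 7.0 × (48.9 − 29.4)/9.3 = 48.9 − 136.5/9.3 ≈ 34.223.
Pooling payoff: 0.52 × 48.9 + 0.48 × 29.4 = 39.54.
Difference: 34.223 − 39.54 = -5.317, i.e. -5.3 to one decimal place.
The high-fitness type would prefer the pooling outcome.

-5.3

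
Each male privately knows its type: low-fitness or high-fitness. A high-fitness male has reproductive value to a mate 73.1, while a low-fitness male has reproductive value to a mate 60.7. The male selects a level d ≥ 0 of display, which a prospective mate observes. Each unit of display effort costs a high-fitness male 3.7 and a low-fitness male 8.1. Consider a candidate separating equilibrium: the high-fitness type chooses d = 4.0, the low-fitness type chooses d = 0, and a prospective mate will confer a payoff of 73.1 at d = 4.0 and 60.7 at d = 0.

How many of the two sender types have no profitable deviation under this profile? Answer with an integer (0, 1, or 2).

High-fitness type: signal → 73.1 − 3.7 × 4.0 = 58.3; deviate to 0 → 60.7. IC fails (58.3 < 60.7).
Low-fitness type: stay at 0 → 60.7; mimic → 73.1 − 8.1 × 4.0 = 40.7. IC holds (60.7 ≥ 40.7).
1 of 2 constraints hold, so this profile is not an equilibrium.

1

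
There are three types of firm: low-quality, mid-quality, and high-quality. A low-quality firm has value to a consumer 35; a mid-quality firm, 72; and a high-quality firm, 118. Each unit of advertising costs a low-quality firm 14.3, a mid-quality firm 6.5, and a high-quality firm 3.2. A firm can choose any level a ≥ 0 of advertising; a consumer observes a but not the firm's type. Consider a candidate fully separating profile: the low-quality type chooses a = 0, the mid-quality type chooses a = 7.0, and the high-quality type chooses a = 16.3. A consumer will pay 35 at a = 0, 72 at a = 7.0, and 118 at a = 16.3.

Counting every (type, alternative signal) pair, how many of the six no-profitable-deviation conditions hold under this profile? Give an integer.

5

Mid-quality (own payoff 72 − 6.5×7.0 = 26.5): to a=0 gives 35 → profitable ✗; to a=16.3 gives 118 − 6.5×16.3 = 12.05 → no gain ✓.
High-quality (own payoff 118 − 3.2×16.3 = 65.84): to a=0 gives 35 → no gain ✓; to a=7.0 gives 72 − 3.2×7.0 = 49.6 → no gain ✓.
Low-quality (own payoff 35): to a=7.0 gives 72 − 14.3×7.0 = -28.1 → no gain ✓; to a=16.3 gives 118 − 14.3×16.3 = -115.09 → no gain ✓.
5 of the 6 constraints hold; not an equilibrium.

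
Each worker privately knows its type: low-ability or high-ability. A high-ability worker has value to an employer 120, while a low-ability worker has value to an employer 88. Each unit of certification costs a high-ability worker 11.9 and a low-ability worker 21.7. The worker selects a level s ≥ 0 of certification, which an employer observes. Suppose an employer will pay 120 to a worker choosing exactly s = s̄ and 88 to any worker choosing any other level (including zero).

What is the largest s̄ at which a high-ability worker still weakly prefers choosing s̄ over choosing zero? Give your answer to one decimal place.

2.7

Choosing s̄ yields the high-ability type 120 − 11.9·s̄; choosing zero yields 88.
The high-ability type is indifferent at 120 − 11.9·s̄ = 88, i.e. s̄ = (120 − 88) / 11.9 ≈ 2.7.
For any s̄ above 2.7 the high-ability type would rather pool at zero, so separation collapses.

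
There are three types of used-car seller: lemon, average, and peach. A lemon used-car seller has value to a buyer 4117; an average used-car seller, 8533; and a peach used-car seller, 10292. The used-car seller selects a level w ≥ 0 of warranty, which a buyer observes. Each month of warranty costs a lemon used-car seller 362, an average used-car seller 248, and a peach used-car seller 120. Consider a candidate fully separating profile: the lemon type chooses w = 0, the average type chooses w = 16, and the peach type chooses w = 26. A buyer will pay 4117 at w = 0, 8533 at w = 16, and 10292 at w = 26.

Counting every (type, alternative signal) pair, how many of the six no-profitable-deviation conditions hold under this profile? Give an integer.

Peach (own payoff 10292 − 120×26 = 7172): to w=0 gives 4117 → no gain ✓; to w=16 gives 8533 − 120×16 = 6613 → no gain ✓.
Average (own payoff 8533 − 248×16 = 4565): to w=0 gives 4117 → no gain ✓; to w=26 gives 10292 − 248×26 = 3844 → no gain ✓.
Lemon (own payoff 4117): to w=16 gives 8533 − 362×16 = 2741 → no gain ✓; to w=26 gives 10292 − 362×26 = 880 → no gain ✓.
6 of the 6 constraints hold; this profile is a separating equilibrium.

6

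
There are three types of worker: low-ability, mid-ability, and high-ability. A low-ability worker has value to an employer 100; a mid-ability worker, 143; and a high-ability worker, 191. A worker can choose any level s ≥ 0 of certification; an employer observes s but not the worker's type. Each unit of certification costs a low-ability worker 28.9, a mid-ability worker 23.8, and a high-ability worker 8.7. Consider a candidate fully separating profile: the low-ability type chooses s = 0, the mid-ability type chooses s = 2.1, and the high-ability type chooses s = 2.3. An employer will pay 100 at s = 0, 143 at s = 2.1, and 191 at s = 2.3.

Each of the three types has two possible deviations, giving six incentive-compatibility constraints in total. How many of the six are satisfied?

High-ability (own payoff 191 − 8.7×2.3 = 170.99): to s=0 gives 100 → no gain ✓; to s=2.1 gives 143 − 8.7×2.1 = 124.73 → no gain ✓.
Low-ability (own payoff 100): to s=2.1 gives 143 − 28.9×2.1 = 82.31 → no gain ✓; to s=2.3 gives 191 − 28.9×2.3 = 124.53 → profitable ✗.
Mid-ability (own payoff 143 − 23.8×2.1 = 93.02): to s=0 gives 100 → profitable ✗; to s=2.3 gives 191 − 23.8×2.3 = 136.26 → profitable ✗.
3 of the 6 constraints hold; not an equilibrium.

3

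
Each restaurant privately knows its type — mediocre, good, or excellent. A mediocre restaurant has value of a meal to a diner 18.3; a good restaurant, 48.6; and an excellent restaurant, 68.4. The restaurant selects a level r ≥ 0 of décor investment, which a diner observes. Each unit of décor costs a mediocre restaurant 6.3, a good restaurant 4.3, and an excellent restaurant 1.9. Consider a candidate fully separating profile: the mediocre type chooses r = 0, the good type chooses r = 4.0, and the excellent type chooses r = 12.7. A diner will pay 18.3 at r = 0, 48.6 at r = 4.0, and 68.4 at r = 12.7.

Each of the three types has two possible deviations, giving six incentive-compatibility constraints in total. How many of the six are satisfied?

5

Good (own payoff 48.6 − 4.3×4.0 = 31.4): to r=0 gives 18.3 → no gain ✓; to r=12.7 gives 68.4 − 4.3×12.7 = 13.79 → no gain ✓.
Excellent (own payoff 68.4 − 1.9×12.7 = 44.27): to r=0 gives 18.3 → no gain ✓; to r=4.0 gives 48.6 − 1.9×4.0 = 41 → no gain ✓.
Mediocre (own payoff 18.3): to r=4.0 gives 48.6 − 6.3×4.0 = 23.4 → profitable ✗; to r=12.7 gives 68.4 − 6.3×12.7 = -11.61 → no gain ✓.
5 of the 6 constraints hold; not an equilibrium.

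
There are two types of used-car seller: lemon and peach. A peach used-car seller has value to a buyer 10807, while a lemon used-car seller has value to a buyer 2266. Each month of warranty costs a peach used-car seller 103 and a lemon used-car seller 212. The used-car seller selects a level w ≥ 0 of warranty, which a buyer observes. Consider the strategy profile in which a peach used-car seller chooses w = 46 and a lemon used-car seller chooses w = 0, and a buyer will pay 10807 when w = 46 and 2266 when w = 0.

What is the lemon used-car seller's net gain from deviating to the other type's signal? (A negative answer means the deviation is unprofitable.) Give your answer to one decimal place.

-1211.0

Playing w = 0 the lemon used-car seller receives 2266.
Deviating to w = 46 brings payment 10807 at cost 212 × 46 = 9752, netting 1055.
Gain from deviating: 1055 − 2266 = -1211.0.
The gain is negative, so the lemon type's incentive-compatibility constraint is satisfied.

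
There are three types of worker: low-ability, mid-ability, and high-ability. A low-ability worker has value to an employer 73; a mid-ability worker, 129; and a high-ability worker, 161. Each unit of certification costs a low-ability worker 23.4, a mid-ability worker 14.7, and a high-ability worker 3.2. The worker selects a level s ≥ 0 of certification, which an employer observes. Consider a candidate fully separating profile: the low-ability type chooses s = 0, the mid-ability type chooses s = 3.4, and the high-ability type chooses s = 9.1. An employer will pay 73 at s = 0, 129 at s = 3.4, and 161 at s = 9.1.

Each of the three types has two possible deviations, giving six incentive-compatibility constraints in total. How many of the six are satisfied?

High-ability (own payoff 161 − 3.2×9.1 = 131.88): to s=0 gives 73 → no gain ✓; to s=3.4 gives 129 − 3.2×3.4 = 118.12 → no gain ✓.
Mid-ability (own payoff 129 − 14.7×3.4 = 79.02): to s=0 gives 73 → no gain ✓; to s=9.1 gives 161 − 14.7×9.1 = 27.23 → no gain ✓.
Low-ability (own payoff 73): to s=3.4 gives 129 − 23.4×3.4 = 49.44 → no gain ✓; to s=9.1 gives 161 − 23.4×9.1 = -51.94 → no gain ✓.
6 of the 6 constraints hold; this profile is a separating equilibrium.

6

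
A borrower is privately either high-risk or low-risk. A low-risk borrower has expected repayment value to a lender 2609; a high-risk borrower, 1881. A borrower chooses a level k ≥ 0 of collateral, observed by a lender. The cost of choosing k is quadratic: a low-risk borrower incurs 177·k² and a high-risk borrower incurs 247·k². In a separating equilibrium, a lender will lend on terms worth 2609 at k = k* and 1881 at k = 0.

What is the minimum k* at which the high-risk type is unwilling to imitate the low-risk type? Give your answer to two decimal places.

1.72

The high-risk type at k = 0 receives 1881; imitating at k* yields 2609 − 247·k*².
Indifference: 1881 = 2609 − 247·k*², so k*² = (2609 − 1881) / 247 ≈ 2.9474.
k* = √2.9474 ≈ 1.72.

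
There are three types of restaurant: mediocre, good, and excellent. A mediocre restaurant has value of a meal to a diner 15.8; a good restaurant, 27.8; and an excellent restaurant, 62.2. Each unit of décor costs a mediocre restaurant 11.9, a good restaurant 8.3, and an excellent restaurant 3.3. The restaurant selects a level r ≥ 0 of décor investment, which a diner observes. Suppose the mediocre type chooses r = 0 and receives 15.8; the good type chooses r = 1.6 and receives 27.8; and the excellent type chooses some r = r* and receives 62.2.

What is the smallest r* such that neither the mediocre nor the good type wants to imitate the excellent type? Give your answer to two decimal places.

5.74

Mediocre type (on-path payoff 15.8) won't mimic when 15.8 ≥ 62.2 − 11.9·r*, i.e. r* ≥ 3.90.
Good type (on-path payoff 27.8 − 8.3×1.6 = 14.52) won't mimic when 14.52 ≥ 62.2 − 8.3·r*, i.e. r* ≥ 5.74.
Both must hold, so r* = max(3.90, 5.74) = 5.74. The good type's constraint binds.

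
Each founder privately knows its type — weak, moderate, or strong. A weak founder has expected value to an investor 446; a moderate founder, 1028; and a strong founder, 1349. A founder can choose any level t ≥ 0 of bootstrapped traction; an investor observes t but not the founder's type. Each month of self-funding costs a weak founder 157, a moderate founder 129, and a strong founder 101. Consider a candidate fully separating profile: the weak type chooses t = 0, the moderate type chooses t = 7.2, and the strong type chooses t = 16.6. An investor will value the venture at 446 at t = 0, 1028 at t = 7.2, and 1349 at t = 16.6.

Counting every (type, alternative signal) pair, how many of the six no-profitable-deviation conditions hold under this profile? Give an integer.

3

Moderate (own payoff 1028 − 129×7.2 = 99.2): to t=0 gives 446 → profitable ✗; to t=16.6 gives 1349 − 129×16.6 = -792.4 → no gain ✓.
Strong (own payoff 1349 − 101×16.6 = -327.6): to t=0 gives 446 → profitable ✗; to t=7.2 gives 1028 − 101×7.2 = 300.8 → profitable ✗.
Weak (own payoff 446): to t=7.2 gives 1028 − 157×7.2 = -102.4 → no gain ✓; to t=16.6 gives 1349 − 157×16.6 = -1257.2 → no gain ✓.
3 of the 6 constraints hold; not an equilibrium.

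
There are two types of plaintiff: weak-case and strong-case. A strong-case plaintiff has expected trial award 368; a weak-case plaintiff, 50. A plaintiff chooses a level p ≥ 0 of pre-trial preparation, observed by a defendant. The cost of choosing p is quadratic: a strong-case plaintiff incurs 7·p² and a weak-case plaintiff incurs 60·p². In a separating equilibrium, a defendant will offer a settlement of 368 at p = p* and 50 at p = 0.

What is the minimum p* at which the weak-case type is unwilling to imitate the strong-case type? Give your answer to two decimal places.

2.30

The weak-case type at p = 0 receives 50; imitating at p* yields 368 − 60·p*².
Indifference: 50 = 368 − 60·p*², so p*² = (368 − 50) / 60 = 5.3.
p* = √5.3 ≈ 2.30.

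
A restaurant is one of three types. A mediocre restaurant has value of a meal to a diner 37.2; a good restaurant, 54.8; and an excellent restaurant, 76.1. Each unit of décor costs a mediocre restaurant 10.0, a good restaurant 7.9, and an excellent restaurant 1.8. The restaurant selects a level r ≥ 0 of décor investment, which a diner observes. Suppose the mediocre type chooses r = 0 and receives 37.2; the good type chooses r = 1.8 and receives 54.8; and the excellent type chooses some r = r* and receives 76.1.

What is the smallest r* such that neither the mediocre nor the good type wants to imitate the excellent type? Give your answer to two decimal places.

4.50

Mediocre type (on-path payoff 37.2) won't mimic when 37.2 ≥ 76.1 − 10.0·r*, i.e. r* ≥ 3.89.
Good type (on-path payoff 54.8 − 7.9×1.8 = 40.58) won't mimic when 40.58 ≥ 76.1 − 7.9·r*, i.e. r* ≥ 4.50.
Both must hold, so r* = max(3.89, 4.50) = 4.50. The good type's constraint binds.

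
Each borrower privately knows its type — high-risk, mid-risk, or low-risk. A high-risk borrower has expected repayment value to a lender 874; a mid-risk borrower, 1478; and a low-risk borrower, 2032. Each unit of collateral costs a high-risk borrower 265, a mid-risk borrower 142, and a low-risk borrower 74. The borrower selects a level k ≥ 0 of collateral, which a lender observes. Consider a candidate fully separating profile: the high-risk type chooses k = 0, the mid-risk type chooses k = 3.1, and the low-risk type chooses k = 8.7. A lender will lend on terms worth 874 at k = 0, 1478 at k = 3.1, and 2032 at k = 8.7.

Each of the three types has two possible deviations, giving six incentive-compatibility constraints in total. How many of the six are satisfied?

High-risk (own payoff 874): to k=3.1 gives 1478 − 265×3.1 = 656.5 → no gain ✓; to k=8.7 gives 2032 − 265×8.7 = -273.5 → no gain ✓.
Low-risk (own payoff 2032 − 74×8.7 = 1388.2): to k=0 gives 874 → no gain ✓; to k=3.1 gives 1478 − 74×3.1 = 1248.6 → no gain ✓.
Mid-risk (own payoff 1478 − 142×3.1 = 1037.8): to k=0 gives 874 → no gain ✓; to k=8.7 gives 2032 − 142×8.7 = 796.6 → no gain ✓.
6 of the 6 constraints hold; this profile is a separating equilibrium.

6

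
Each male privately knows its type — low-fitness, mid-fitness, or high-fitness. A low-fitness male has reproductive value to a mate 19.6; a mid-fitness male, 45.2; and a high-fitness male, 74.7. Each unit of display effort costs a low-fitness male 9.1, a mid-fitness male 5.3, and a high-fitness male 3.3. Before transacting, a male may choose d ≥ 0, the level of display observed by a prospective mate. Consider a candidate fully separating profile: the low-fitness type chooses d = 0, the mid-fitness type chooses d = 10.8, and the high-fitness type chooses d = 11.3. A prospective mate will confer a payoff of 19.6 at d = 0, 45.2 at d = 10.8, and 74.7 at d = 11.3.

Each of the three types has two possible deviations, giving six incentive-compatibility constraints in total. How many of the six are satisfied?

Mid-fitness (own payoff 45.2 − 5.3×10.8 = -12.04): to d=0 gives 19.6 → profitable ✗; to d=11.3 gives 74.7 − 5.3×11.3 = 14.81 → profitable ✗.
High-fitness (own payoff 74.7 − 3.3×11.3 = 37.41): to d=0 gives 19.6 → no gain ✓; to d=10.8 gives 45.2 − 3.3×10.8 = 9.56 → no gain ✓.
Low-fitness (own payoff 19.6): to d=10.8 gives 45.2 − 9.1×10.8 = -53.08 → no gain ✓; to d=11.3 gives 74.7 − 9.1×11.3 = -28.13 → no gain ✓.
4 of the 6 constraints hold; not an equilibrium.

4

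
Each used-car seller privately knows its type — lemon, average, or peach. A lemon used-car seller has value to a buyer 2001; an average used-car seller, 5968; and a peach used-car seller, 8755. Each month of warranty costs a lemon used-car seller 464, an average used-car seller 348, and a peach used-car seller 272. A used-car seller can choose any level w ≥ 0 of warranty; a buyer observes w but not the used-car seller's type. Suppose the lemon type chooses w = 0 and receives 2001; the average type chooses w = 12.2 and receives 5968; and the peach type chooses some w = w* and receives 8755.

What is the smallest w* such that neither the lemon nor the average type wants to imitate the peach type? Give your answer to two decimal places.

Average type (on-path payoff 5968 − 348×12.2 = 1722.4) won't mimic when 1722.4 ≥ 8755 − 348·w*, i.e. w* ≥ 20.21.
Lemon type (on-path payoff 2001) won't mimic when 2001 ≥ 8755 − 464·w*, i.e. w* ≥ 14.56.
Both must hold, so w* = max(14.56, 20.21) = 20.21. The average type's constraint binds.

20.21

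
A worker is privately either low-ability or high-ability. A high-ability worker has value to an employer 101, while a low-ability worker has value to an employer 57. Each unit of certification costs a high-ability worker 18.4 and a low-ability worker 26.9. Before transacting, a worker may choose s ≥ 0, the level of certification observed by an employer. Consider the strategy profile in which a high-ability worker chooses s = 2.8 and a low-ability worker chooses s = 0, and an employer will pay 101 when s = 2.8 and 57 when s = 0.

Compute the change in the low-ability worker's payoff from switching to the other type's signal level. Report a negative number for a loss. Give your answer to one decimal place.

-31.3

Playing s = 0 the low-ability worker receives 57.
Deviating to s = 2.8 brings payment 101 at cost 26.9 × 2.8 = 75.32, netting 25.68.
Gain from deviating: 25.68 − 57 = -31.32, i.e. -31.3 to one decimal place.
The gain is negative, so the low-ability type's incentive-compatibility constraint is satisfied.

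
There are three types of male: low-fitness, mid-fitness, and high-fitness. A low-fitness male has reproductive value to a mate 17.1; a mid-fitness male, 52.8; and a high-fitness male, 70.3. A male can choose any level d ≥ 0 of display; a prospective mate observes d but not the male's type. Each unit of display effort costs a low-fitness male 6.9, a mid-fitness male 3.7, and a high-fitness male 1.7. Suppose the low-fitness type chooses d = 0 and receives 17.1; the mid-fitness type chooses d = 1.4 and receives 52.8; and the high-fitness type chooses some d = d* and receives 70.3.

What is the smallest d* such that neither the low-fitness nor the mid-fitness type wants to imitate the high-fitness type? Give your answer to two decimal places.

7.71

Mid-fitness type (on-path payoff 52.8 − 3.7×1.4 = 47.62) won't mimic when 47.62 ≥ 70.3 − 3.7·d*, i.e. d* ≥ 6.13.
Low-fitness type (on-path payoff 17.1) won't mimic when 17.1 ≥ 70.3 − 6.9·d*, i.e. d* ≥ 7.71.
Both must hold, so d* = max(7.71, 6.13) = 7.71. The low-fitness type's constraint binds.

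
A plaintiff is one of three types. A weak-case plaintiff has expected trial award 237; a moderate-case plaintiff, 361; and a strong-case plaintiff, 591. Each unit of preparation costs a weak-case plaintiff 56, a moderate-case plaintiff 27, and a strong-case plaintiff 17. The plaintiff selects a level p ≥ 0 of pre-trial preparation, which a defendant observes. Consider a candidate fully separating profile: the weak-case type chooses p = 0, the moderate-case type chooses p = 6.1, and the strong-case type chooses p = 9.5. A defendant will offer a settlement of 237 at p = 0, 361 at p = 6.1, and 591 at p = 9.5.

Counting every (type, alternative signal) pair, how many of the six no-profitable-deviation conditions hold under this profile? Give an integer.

Strong-case (own payoff 591 − 17×9.5 = 429.5): to p=0 gives 237 → no gain ✓; to p=6.1 gives 361 − 17×6.1 = 257.3 → no gain ✓.
Moderate-case (own payoff 361 − 27×6.1 = 196.3): to p=0 gives 237 → profitable ✗; to p=9.5 gives 591 − 27×9.5 = 334.5 → profitable ✗.
Weak-case (own payoff 237): to p=6.1 gives 361 − 56×6.1 = 19.4 → no gain ✓; to p=9.5 gives 591 − 56×9.5 = 59 → no gain ✓.
4 of the 6 constraints hold; not an equilibrium.

4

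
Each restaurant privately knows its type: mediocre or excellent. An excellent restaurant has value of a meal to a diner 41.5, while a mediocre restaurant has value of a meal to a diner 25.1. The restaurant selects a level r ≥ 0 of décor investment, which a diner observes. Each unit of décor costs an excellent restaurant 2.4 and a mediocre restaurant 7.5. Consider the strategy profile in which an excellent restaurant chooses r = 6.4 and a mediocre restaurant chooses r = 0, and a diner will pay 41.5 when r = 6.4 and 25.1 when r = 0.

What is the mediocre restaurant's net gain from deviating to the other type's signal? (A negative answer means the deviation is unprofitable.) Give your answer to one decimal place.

Playing r = 0 the mediocre restaurant receives 25.1.
Deviating to r = 6.4 brings payment 41.5 at cost 7.5 × 6.4 = 48, netting -6.5.
Gain from deviating: -6.5 − 25.1 = -31.6.
The gain is negative, so the mediocre type's incentive-compatibility constraint is satisfied.

-31.6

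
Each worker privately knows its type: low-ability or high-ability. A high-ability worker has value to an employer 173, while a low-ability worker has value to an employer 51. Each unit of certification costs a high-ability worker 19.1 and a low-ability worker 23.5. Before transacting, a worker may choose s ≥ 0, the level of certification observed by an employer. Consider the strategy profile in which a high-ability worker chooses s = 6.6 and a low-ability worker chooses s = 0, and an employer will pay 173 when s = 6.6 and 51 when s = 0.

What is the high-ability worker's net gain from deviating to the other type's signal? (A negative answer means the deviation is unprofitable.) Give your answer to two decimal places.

4.06

Playing s = 6.6 the high-ability worker receives 173 − 19.1 × 6.6 = 46.94.
Deviating to s = 0 yields 51 instead.
Gain from deviating: 51 − 46.94 = 4.06.
The gain is positive, so the high-ability type's incentive-compatibility constraint is violated — this profile is not a separating equilibrium.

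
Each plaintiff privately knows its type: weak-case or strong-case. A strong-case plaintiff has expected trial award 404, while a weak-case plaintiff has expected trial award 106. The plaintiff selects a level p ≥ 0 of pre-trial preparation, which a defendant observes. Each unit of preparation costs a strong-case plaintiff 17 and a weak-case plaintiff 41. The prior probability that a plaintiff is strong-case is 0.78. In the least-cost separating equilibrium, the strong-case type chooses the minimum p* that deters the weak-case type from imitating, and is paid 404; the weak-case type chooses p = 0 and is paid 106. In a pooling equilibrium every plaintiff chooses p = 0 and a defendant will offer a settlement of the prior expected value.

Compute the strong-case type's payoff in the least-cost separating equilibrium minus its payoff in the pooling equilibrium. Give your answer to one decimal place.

Least-cost separating signal: p* solves 106 = 404 − 41·p*, so p* = (404 − 106)/41 ≈ 7.2683.
Strong-case type's separating payoff: 404 − 17 × p* = 404 − 17 × (404 − 106)/41 = 404 − 5066/41 ≈ 280.439.
Pooling payoff: 0.78 × 404 + 0.22 × 106 = 338.44.
Difference: 280.439 − 338.44 = -58.001, i.e. -58.0 to one decimal place.
The strong-case type would prefer the pooling outcome.

-58.0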